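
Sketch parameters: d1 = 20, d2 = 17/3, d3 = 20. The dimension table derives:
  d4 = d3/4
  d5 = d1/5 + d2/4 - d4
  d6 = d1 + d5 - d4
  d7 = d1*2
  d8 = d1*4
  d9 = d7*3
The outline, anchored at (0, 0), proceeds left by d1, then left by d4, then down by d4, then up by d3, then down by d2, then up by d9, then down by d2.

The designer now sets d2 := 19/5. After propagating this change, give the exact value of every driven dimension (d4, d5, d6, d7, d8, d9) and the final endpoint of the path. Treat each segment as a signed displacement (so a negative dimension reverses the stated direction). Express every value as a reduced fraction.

d4 = 5
d5 = -1/20
d6 = 299/20
d7 = 40
d8 = 80
d9 = 120
endpoint = (-25, 637/5)

Apply edit: d2 := 19/5
  d4 = d3/4 = 5
  d5 = d1/5 + d2/4 - d4 = -1/20
  d6 = d1 + d5 - d4 = 299/20
  d7 = d1*2 = 40
  d8 = d1*4 = 80
  d9 = d7*3 = 120
Walk from origin (0, 0):
  seg 1: left by d1 = 20 → (-20, 0)
  seg 2: left by d4 = 5 → (-25, 0)
  seg 3: down by d4 = 5 → (-25, -5)
  seg 4: up by d3 = 20 → (-25, 15)
  seg 5: down by d2 = 19/5 → (-25, 56/5)
  seg 6: up by d9 = 120 → (-25, 656/5)
  seg 7: down by d2 = 19/5 → (-25, 637/5)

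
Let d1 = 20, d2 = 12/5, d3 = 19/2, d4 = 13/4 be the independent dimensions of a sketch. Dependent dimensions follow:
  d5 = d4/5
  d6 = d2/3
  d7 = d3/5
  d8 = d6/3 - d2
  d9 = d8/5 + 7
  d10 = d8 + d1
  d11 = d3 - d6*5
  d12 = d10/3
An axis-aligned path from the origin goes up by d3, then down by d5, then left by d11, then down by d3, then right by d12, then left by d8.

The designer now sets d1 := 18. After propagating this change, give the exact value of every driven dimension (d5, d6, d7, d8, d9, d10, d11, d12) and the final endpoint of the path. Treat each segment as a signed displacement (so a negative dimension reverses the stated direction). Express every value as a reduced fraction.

Apply edit: d1 := 18
  d5 = d4/5 = 13/20
  d6 = d2/3 = 4/5
  d7 = d3/5 = 19/10
  d8 = d6/3 - d2 = -32/15
  d9 = d8/5 + 7 = 493/75
  d10 = d8 + d1 = 238/15
  d11 = d3 - d6*5 = 11/2
  d12 = d10/3 = 238/45
Walk from origin (0, 0):
  seg 1: up by d3 = 19/2 → (0, 19/2)
  seg 2: down by d5 = 13/20 → (0, 177/20)
  seg 3: left by d11 = 11/2 → (-11/2, 177/20)
  seg 4: down by d3 = 19/2 → (-11/2, -13/20)
  seg 5: right by d12 = 238/45 → (-19/90, -13/20)
  seg 6: left by d8 = -32/15 → (173/90, -13/20)

d5 = 13/20
d6 = 4/5
d7 = 19/10
d8 = -32/15
d9 = 493/75
d10 = 238/15
d11 = 11/2
d12 = 238/45
endpoint = (173/90, -13/20)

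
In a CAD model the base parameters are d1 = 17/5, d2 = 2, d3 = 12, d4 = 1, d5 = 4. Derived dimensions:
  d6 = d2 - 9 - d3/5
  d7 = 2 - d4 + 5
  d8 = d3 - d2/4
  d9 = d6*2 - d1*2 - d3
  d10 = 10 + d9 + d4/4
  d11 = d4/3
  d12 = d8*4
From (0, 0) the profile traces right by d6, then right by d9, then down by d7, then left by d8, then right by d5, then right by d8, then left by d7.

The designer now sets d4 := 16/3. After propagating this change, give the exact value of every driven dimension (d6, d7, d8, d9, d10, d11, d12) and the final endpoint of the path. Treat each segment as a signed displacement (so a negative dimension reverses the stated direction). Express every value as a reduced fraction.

d6 = -47/5
d7 = 5/3
d8 = 23/2
d9 = -188/5
d10 = -394/15
d11 = 16/9
d12 = 46
endpoint = (-134/3, -5/3)

Apply edit: d4 := 16/3
  d6 = d2 - 9 - d3/5 = -47/5
  d7 = 2 - d4 + 5 = 5/3
  d8 = d3 - d2/4 = 23/2
  d9 = d6*2 - d1*2 - d3 = -188/5
  d10 = 10 + d9 + d4/4 = -394/15
  d11 = d4/3 = 16/9
  d12 = d8*4 = 46
Walk from origin (0, 0):
  seg 1: right by d6 = -47/5 → (-47/5, 0)
  seg 2: right by d9 = -188/5 → (-47, 0)
  seg 3: down by d7 = 5/3 → (-47, -5/3)
  seg 4: left by d8 = 23/2 → (-117/2, -5/3)
  seg 5: right by d5 = 4 → (-109/2, -5/3)
  seg 6: right by d8 = 23/2 → (-43, -5/3)
  seg 7: left by d7 = 5/3 → (-134/3, -5/3)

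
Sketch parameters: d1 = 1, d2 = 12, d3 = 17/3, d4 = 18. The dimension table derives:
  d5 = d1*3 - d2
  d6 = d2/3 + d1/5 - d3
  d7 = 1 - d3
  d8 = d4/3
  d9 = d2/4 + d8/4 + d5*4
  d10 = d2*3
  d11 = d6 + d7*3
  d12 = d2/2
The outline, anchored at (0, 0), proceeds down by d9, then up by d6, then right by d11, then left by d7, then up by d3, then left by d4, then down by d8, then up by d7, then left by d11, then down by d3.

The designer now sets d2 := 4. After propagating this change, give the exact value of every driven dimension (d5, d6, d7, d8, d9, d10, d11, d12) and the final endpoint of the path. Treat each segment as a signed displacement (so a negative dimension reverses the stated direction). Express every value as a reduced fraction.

d5 = -1
d6 = -62/15
d7 = -14/3
d8 = 6
d9 = -3/2
d10 = 12
d11 = -272/15
d12 = 2
endpoint = (-40/3, -133/10)

Apply edit: d2 := 4
  d5 = d1*3 - d2 = -1
  d6 = d2/3 + d1/5 - d3 = -62/15
  d7 = 1 - d3 = -14/3
  d8 = d4/3 = 6
  d9 = d2/4 + d8/4 + d5*4 = -3/2
  d10 = d2*3 = 12
  d11 = d6 + d7*3 = -272/15
  d12 = d2/2 = 2
Walk from origin (0, 0):
  seg 1: down by d9 = -3/2 → (0, 3/2)
  seg 2: up by d6 = -62/15 → (0, -79/30)
  seg 3: right by d11 = -272/15 → (-272/15, -79/30)
  seg 4: left by d7 = -14/3 → (-202/15, -79/30)
  seg 5: up by d3 = 17/3 → (-202/15, 91/30)
  seg 6: left by d4 = 18 → (-472/15, 91/30)
  seg 7: down by d8 = 6 → (-472/15, -89/30)
  seg 8: up by d7 = -14/3 → (-472/15, -229/30)
  seg 9: left by d11 = -272/15 → (-40/3, -229/30)
  seg 10: down by d3 = 17/3 → (-40/3, -133/10)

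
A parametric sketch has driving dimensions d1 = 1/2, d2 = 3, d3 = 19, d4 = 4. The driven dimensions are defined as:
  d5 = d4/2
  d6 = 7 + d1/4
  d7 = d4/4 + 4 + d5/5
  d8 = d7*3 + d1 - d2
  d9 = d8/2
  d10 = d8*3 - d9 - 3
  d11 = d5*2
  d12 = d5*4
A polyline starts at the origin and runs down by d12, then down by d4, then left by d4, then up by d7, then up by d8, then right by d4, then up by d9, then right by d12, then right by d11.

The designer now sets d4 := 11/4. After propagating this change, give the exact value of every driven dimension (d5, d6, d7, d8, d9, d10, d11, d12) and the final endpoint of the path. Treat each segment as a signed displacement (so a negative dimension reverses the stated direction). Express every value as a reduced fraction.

Apply edit: d4 := 11/4
  d5 = d4/2 = 11/8
  d6 = 7 + d1/4 = 57/8
  d7 = d4/4 + 4 + d5/5 = 397/80
  d8 = d7*3 + d1 - d2 = 991/80
  d9 = d8/2 = 991/160
  d10 = d8*3 - d9 - 3 = 895/32
  d11 = d5*2 = 11/4
  d12 = d5*4 = 11/2
Walk from origin (0, 0):
  seg 1: down by d12 = 11/2 → (0, -11/2)
  seg 2: down by d4 = 11/4 → (0, -33/4)
  seg 3: left by d4 = 11/4 → (-11/4, -33/4)
  seg 4: up by d7 = 397/80 → (-11/4, -263/80)
  seg 5: up by d8 = 991/80 → (-11/4, 91/10)
  seg 6: right by d4 = 11/4 → (0, 91/10)
  seg 7: up by d9 = 991/160 → (0, 2447/160)
  seg 8: right by d12 = 11/2 → (11/2, 2447/160)
  seg 9: right by d11 = 11/4 → (33/4, 2447/160)

d5 = 11/8
d6 = 57/8
d7 = 397/80
d8 = 991/80
d9 = 991/160
d10 = 895/32
d11 = 11/4
d12 = 11/2
endpoint = (33/4, 2447/160)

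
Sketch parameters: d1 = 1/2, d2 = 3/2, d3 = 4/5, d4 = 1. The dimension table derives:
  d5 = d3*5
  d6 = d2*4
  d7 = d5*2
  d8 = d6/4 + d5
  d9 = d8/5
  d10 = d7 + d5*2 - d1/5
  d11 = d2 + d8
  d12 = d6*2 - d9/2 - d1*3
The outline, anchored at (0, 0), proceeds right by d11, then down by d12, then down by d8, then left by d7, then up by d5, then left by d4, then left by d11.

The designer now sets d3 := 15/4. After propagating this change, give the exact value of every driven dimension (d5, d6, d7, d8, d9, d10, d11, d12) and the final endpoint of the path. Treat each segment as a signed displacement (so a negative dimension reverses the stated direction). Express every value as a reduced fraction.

Apply edit: d3 := 15/4
  d5 = d3*5 = 75/4
  d6 = d2*4 = 6
  d7 = d5*2 = 75/2
  d8 = d6/4 + d5 = 81/4
  d9 = d8/5 = 81/20
  d10 = d7 + d5*2 - d1/5 = 749/10
  d11 = d2 + d8 = 87/4
  d12 = d6*2 - d9/2 - d1*3 = 339/40
Walk from origin (0, 0):
  seg 1: right by d11 = 87/4 → (87/4, 0)
  seg 2: down by d12 = 339/40 → (87/4, -339/40)
  seg 3: down by d8 = 81/4 → (87/4, -1149/40)
  seg 4: left by d7 = 75/2 → (-63/4, -1149/40)
  seg 5: up by d5 = 75/4 → (-63/4, -399/40)
  seg 6: left by d4 = 1 → (-67/4, -399/40)
  seg 7: left by d11 = 87/4 → (-77/2, -399/40)

d5 = 75/4
d6 = 6
d7 = 75/2
d8 = 81/4
d9 = 81/20
d10 = 749/10
d11 = 87/4
d12 = 339/40
endpoint = (-77/2, -399/40)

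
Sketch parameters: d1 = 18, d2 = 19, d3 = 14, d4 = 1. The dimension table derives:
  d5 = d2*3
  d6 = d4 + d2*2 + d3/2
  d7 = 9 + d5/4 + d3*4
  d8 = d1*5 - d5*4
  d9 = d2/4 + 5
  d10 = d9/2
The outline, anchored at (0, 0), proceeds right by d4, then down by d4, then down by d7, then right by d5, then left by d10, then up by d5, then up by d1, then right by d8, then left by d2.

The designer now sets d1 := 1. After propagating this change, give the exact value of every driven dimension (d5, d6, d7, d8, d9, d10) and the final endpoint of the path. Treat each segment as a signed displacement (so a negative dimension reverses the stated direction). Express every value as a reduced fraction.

d5 = 57
d6 = 46
d7 = 317/4
d8 = -223
d9 = 39/4
d10 = 39/8
endpoint = (-1511/8, -89/4)

Apply edit: d1 := 1
  d5 = d2*3 = 57
  d6 = d4 + d2*2 + d3/2 = 46
  d7 = 9 + d5/4 + d3*4 = 317/4
  d8 = d1*5 - d5*4 = -223
  d9 = d2/4 + 5 = 39/4
  d10 = d9/2 = 39/8
Walk from origin (0, 0):
  seg 1: right by d4 = 1 → (1, 0)
  seg 2: down by d4 = 1 → (1, -1)
  seg 3: down by d7 = 317/4 → (1, -321/4)
  seg 4: right by d5 = 57 → (58, -321/4)
  seg 5: left by d10 = 39/8 → (425/8, -321/4)
  seg 6: up by d5 = 57 → (425/8, -93/4)
  seg 7: up by d1 = 1 → (425/8, -89/4)
  seg 8: right by d8 = -223 → (-1359/8, -89/4)
  seg 9: left by d2 = 19 → (-1511/8, -89/4)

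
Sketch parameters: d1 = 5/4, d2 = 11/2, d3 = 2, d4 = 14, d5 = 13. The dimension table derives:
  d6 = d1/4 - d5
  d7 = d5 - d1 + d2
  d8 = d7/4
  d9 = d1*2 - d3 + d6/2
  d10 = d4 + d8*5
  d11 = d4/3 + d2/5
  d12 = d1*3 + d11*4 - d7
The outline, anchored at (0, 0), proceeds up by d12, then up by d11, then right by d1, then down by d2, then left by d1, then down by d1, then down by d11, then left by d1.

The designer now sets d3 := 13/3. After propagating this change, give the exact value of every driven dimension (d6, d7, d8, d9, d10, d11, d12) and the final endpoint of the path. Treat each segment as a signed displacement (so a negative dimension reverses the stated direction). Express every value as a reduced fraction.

d6 = -203/16
d7 = 69/4
d8 = 69/16
d9 = -785/96
d10 = 569/16
d11 = 173/30
d12 = 287/30
endpoint = (-5/4, 169/60)

Apply edit: d3 := 13/3
  d6 = d1/4 - d5 = -203/16
  d7 = d5 - d1 + d2 = 69/4
  d8 = d7/4 = 69/16
  d9 = d1*2 - d3 + d6/2 = -785/96
  d10 = d4 + d8*5 = 569/16
  d11 = d4/3 + d2/5 = 173/30
  d12 = d1*3 + d11*4 - d7 = 287/30
Walk from origin (0, 0):
  seg 1: up by d12 = 287/30 → (0, 287/30)
  seg 2: up by d11 = 173/30 → (0, 46/3)
  seg 3: right by d1 = 5/4 → (5/4, 46/3)
  seg 4: down by d2 = 11/2 → (5/4, 59/6)
  seg 5: left by d1 = 5/4 → (0, 59/6)
  seg 6: down by d1 = 5/4 → (0, 103/12)
  seg 7: down by d11 = 173/30 → (0, 169/60)
  seg 8: left by d1 = 5/4 → (-5/4, 169/60)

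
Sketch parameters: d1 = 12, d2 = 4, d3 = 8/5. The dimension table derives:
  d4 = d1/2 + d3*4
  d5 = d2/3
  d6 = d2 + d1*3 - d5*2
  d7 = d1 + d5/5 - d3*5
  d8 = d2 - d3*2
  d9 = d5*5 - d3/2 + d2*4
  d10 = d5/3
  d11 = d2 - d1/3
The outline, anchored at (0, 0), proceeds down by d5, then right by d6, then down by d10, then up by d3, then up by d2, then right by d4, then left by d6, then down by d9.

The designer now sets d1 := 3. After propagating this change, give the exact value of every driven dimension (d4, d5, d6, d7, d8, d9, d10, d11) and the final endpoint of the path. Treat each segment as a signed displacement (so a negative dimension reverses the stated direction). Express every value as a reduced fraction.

d4 = 79/10
d5 = 4/3
d6 = 31/3
d7 = -71/15
d8 = 4/5
d9 = 328/15
d10 = 4/9
d11 = 3
endpoint = (79/10, -812/45)

Apply edit: d1 := 3
  d4 = d1/2 + d3*4 = 79/10
  d5 = d2/3 = 4/3
  d6 = d2 + d1*3 - d5*2 = 31/3
  d7 = d1 + d5/5 - d3*5 = -71/15
  d8 = d2 - d3*2 = 4/5
  d9 = d5*5 - d3/2 + d2*4 = 328/15
  d10 = d5/3 = 4/9
  d11 = d2 - d1/3 = 3
Walk from origin (0, 0):
  seg 1: down by d5 = 4/3 → (0, -4/3)
  seg 2: right by d6 = 31/3 → (31/3, -4/3)
  seg 3: down by d10 = 4/9 → (31/3, -16/9)
  seg 4: up by d3 = 8/5 → (31/3, -8/45)
  seg 5: up by d2 = 4 → (31/3, 172/45)
  seg 6: right by d4 = 79/10 → (547/30, 172/45)
  seg 7: left by d6 = 31/3 → (79/10, 172/45)
  seg 8: down by d9 = 328/15 → (79/10, -812/45)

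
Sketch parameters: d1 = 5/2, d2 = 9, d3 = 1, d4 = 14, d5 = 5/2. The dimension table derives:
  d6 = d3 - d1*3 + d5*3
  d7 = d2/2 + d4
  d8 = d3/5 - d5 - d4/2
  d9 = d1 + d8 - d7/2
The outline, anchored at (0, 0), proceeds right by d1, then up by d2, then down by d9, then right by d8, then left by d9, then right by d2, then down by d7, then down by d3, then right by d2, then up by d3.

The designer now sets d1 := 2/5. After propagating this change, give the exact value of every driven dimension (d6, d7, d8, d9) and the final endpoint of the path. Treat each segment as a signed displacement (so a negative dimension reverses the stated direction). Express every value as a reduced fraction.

d6 = 73/10
d7 = 37/2
d8 = -93/10
d9 = -363/20
endpoint = (109/4, 173/20)

Apply edit: d1 := 2/5
  d6 = d3 - d1*3 + d5*3 = 73/10
  d7 = d2/2 + d4 = 37/2
  d8 = d3/5 - d5 - d4/2 = -93/10
  d9 = d1 + d8 - d7/2 = -363/20
Walk from origin (0, 0):
  seg 1: right by d1 = 2/5 → (2/5, 0)
  seg 2: up by d2 = 9 → (2/5, 9)
  seg 3: down by d9 = -363/20 → (2/5, 543/20)
  seg 4: right by d8 = -93/10 → (-89/10, 543/20)
  seg 5: left by d9 = -363/20 → (37/4, 543/20)
  seg 6: right by d2 = 9 → (73/4, 543/20)
  seg 7: down by d7 = 37/2 → (73/4, 173/20)
  seg 8: down by d3 = 1 → (73/4, 153/20)
  seg 9: right by d2 = 9 → (109/4, 153/20)
  seg 10: up by d3 = 1 → (109/4, 173/20)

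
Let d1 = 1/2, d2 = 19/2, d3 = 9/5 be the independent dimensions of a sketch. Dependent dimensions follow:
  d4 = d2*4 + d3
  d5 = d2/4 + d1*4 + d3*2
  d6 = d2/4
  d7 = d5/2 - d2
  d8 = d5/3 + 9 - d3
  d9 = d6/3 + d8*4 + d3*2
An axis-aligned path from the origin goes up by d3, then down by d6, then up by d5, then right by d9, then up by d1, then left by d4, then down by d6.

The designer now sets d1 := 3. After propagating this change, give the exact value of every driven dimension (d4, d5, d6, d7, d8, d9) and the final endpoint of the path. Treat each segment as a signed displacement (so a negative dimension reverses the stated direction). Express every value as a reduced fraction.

Apply edit: d1 := 3
  d4 = d2*4 + d3 = 199/5
  d5 = d2/4 + d1*4 + d3*2 = 719/40
  d6 = d2/4 = 19/8
  d7 = d5/2 - d2 = -41/80
  d8 = d5/3 + 9 - d3 = 1583/120
  d9 = d6/3 + d8*4 + d3*2 = 6859/120
Walk from origin (0, 0):
  seg 1: up by d3 = 9/5 → (0, 9/5)
  seg 2: down by d6 = 19/8 → (0, -23/40)
  seg 3: up by d5 = 719/40 → (0, 87/5)
  seg 4: right by d9 = 6859/120 → (6859/120, 87/5)
  seg 5: up by d1 = 3 → (6859/120, 102/5)
  seg 6: left by d4 = 199/5 → (2083/120, 102/5)
  seg 7: down by d6 = 19/8 → (2083/120, 721/40)

d4 = 199/5
d5 = 719/40
d6 = 19/8
d7 = -41/80
d8 = 1583/120
d9 = 6859/120
endpoint = (2083/120, 721/40)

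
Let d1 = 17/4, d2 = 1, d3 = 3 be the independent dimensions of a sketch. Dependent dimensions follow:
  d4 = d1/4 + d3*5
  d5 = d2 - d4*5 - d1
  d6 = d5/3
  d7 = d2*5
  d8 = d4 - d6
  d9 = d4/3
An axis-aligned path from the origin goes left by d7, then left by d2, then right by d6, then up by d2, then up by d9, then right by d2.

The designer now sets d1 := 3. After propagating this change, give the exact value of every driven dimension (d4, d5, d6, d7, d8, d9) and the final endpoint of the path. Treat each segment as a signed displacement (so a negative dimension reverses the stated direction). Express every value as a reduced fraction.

d4 = 63/4
d5 = -323/4
d6 = -323/12
d7 = 5
d8 = 128/3
d9 = 21/4
endpoint = (-383/12, 25/4)

Apply edit: d1 := 3
  d4 = d1/4 + d3*5 = 63/4
  d5 = d2 - d4*5 - d1 = -323/4
  d6 = d5/3 = -323/12
  d7 = d2*5 = 5
  d8 = d4 - d6 = 128/3
  d9 = d4/3 = 21/4
Walk from origin (0, 0):
  seg 1: left by d7 = 5 → (-5, 0)
  seg 2: left by d2 = 1 → (-6, 0)
  seg 3: right by d6 = -323/12 → (-395/12, 0)
  seg 4: up by d2 = 1 → (-395/12, 1)
  seg 5: up by d9 = 21/4 → (-395/12, 25/4)
  seg 6: right by d2 = 1 → (-383/12, 25/4)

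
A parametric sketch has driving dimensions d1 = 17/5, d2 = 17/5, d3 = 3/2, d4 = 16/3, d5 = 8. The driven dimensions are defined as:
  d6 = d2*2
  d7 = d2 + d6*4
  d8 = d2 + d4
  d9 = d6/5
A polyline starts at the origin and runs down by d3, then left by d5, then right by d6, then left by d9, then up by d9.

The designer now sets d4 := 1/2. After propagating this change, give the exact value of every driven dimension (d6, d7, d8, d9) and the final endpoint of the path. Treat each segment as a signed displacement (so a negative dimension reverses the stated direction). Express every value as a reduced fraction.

Apply edit: d4 := 1/2
  d6 = d2*2 = 34/5
  d7 = d2 + d6*4 = 153/5
  d8 = d2 + d4 = 39/10
  d9 = d6/5 = 34/25
Walk from origin (0, 0):
  seg 1: down by d3 = 3/2 → (0, -3/2)
  seg 2: left by d5 = 8 → (-8, -3/2)
  seg 3: right by d6 = 34/5 → (-6/5, -3/2)
  seg 4: left by d9 = 34/25 → (-64/25, -3/2)
  seg 5: up by d9 = 34/25 → (-64/25, -7/50)

d6 = 34/5
d7 = 153/5
d8 = 39/10
d9 = 34/25
endpoint = (-64/25, -7/50)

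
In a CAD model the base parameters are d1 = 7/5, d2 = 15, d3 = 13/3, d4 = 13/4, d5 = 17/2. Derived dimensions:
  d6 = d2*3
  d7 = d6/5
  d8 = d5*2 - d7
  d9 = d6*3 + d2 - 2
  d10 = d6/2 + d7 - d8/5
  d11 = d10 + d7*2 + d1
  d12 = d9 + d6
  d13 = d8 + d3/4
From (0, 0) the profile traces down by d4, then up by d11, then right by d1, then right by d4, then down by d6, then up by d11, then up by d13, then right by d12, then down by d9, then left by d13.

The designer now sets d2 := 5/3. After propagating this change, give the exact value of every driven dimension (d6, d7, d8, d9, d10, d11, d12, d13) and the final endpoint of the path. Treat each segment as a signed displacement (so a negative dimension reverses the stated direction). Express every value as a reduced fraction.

d6 = 5
d7 = 1
d8 = 16
d9 = 44/3
d10 = 3/10
d11 = 37/10
d12 = 59/3
d13 = 205/12
endpoint = (217/30, 47/30)

Apply edit: d2 := 5/3
  d6 = d2*3 = 5
  d7 = d6/5 = 1
  d8 = d5*2 - d7 = 16
  d9 = d6*3 + d2 - 2 = 44/3
  d10 = d6/2 + d7 - d8/5 = 3/10
  d11 = d10 + d7*2 + d1 = 37/10
  d12 = d9 + d6 = 59/3
  d13 = d8 + d3/4 = 205/12
Walk from origin (0, 0):
  seg 1: down by d4 = 13/4 → (0, -13/4)
  seg 2: up by d11 = 37/10 → (0, 9/20)
  seg 3: right by d1 = 7/5 → (7/5, 9/20)
  seg 4: right by d4 = 13/4 → (93/20, 9/20)
  seg 5: down by d6 = 5 → (93/20, -91/20)
  seg 6: up by d11 = 37/10 → (93/20, -17/20)
  seg 7: up by d13 = 205/12 → (93/20, 487/30)
  seg 8: right by d12 = 59/3 → (1459/60, 487/30)
  seg 9: down by d9 = 44/3 → (1459/60, 47/30)
  seg 10: left by d13 = 205/12 → (217/30, 47/30)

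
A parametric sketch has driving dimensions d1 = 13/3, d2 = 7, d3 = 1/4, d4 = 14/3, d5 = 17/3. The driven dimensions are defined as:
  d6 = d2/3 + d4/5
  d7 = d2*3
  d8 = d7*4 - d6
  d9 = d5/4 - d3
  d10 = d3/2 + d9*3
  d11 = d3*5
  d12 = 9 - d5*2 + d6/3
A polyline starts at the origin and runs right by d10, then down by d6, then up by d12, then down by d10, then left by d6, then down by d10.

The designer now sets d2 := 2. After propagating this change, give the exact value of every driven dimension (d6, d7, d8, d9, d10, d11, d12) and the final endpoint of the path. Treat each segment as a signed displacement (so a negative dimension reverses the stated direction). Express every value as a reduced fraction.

Apply edit: d2 := 2
  d6 = d2/3 + d4/5 = 8/5
  d7 = d2*3 = 6
  d8 = d7*4 - d6 = 112/5
  d9 = d5/4 - d3 = 7/6
  d10 = d3/2 + d9*3 = 29/8
  d11 = d3*5 = 5/4
  d12 = 9 - d5*2 + d6/3 = -9/5
Walk from origin (0, 0):
  seg 1: right by d10 = 29/8 → (29/8, 0)
  seg 2: down by d6 = 8/5 → (29/8, -8/5)
  seg 3: up by d12 = -9/5 → (29/8, -17/5)
  seg 4: down by d10 = 29/8 → (29/8, -281/40)
  seg 5: left by d6 = 8/5 → (81/40, -281/40)
  seg 6: down by d10 = 29/8 → (81/40, -213/20)

d6 = 8/5
d7 = 6
d8 = 112/5
d9 = 7/6
d10 = 29/8
d11 = 5/4
d12 = -9/5
endpoint = (81/40, -213/20)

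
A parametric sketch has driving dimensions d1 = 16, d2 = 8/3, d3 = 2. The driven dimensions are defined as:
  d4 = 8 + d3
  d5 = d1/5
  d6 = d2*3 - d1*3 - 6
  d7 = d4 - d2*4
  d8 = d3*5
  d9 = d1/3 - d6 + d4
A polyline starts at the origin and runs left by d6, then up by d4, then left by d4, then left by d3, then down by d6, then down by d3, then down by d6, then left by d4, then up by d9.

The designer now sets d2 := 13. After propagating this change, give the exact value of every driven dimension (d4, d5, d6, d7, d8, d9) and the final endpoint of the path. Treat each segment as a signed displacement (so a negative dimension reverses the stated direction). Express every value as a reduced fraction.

Apply edit: d2 := 13
  d4 = 8 + d3 = 10
  d5 = d1/5 = 16/5
  d6 = d2*3 - d1*3 - 6 = -15
  d7 = d4 - d2*4 = -42
  d8 = d3*5 = 10
  d9 = d1/3 - d6 + d4 = 91/3
Walk from origin (0, 0):
  seg 1: left by d6 = -15 → (15, 0)
  seg 2: up by d4 = 10 → (15, 10)
  seg 3: left by d4 = 10 → (5, 10)
  seg 4: left by d3 = 2 → (3, 10)
  seg 5: down by d6 = -15 → (3, 25)
  seg 6: down by d3 = 2 → (3, 23)
  seg 7: down by d6 = -15 → (3, 38)
  seg 8: left by d4 = 10 → (-7, 38)
  seg 9: up by d9 = 91/3 → (-7, 205/3)

d4 = 10
d5 = 16/5
d6 = -15
d7 = -42
d8 = 10
d9 = 91/3
endpoint = (-7, 205/3)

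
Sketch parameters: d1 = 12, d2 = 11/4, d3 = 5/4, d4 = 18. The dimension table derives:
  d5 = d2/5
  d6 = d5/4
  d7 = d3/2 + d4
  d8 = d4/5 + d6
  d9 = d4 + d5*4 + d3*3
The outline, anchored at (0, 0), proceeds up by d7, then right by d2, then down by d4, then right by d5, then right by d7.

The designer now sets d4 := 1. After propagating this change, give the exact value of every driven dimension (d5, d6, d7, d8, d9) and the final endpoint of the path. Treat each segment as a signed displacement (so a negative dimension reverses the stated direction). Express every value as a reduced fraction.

Apply edit: d4 := 1
  d5 = d2/5 = 11/20
  d6 = d5/4 = 11/80
  d7 = d3/2 + d4 = 13/8
  d8 = d4/5 + d6 = 27/80
  d9 = d4 + d5*4 + d3*3 = 139/20
Walk from origin (0, 0):
  seg 1: up by d7 = 13/8 → (0, 13/8)
  seg 2: right by d2 = 11/4 → (11/4, 13/8)
  seg 3: down by d4 = 1 → (11/4, 5/8)
  seg 4: right by d5 = 11/20 → (33/10, 5/8)
  seg 5: right by d7 = 13/8 → (197/40, 5/8)

d5 = 11/20
d6 = 11/80
d7 = 13/8
d8 = 27/80
d9 = 139/20
endpoint = (197/40, 5/8)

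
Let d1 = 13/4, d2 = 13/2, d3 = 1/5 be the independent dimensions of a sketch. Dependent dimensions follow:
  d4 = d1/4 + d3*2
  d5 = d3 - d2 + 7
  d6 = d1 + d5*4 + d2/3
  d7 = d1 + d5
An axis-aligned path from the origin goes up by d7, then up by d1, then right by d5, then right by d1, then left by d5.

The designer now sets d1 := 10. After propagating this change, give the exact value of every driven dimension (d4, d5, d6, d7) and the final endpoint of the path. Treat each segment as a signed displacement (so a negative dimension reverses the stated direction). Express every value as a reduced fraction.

Apply edit: d1 := 10
  d4 = d1/4 + d3*2 = 29/10
  d5 = d3 - d2 + 7 = 7/10
  d6 = d1 + d5*4 + d2/3 = 449/30
  d7 = d1 + d5 = 107/10
Walk from origin (0, 0):
  seg 1: up by d7 = 107/10 → (0, 107/10)
  seg 2: up by d1 = 10 → (0, 207/10)
  seg 3: right by d5 = 7/10 → (7/10, 207/10)
  seg 4: right by d1 = 10 → (107/10, 207/10)
  seg 5: left by d5 = 7/10 → (10, 207/10)

d4 = 29/10
d5 = 7/10
d6 = 449/30
d7 = 107/10
endpoint = (10, 207/10)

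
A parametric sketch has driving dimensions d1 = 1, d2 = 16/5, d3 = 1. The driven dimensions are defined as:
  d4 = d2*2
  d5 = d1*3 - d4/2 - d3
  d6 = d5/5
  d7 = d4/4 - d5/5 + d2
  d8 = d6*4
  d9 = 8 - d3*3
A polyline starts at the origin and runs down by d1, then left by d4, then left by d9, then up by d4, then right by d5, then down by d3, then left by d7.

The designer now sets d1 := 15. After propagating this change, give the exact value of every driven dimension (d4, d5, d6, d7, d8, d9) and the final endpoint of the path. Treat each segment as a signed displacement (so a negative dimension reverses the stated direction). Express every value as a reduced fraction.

d4 = 32/5
d5 = 204/5
d6 = 204/25
d7 = -84/25
d8 = 816/25
d9 = 5
endpoint = (819/25, -48/5)

Apply edit: d1 := 15
  d4 = d2*2 = 32/5
  d5 = d1*3 - d4/2 - d3 = 204/5
  d6 = d5/5 = 204/25
  d7 = d4/4 - d5/5 + d2 = -84/25
  d8 = d6*4 = 816/25
  d9 = 8 - d3*3 = 5
Walk from origin (0, 0):
  seg 1: down by d1 = 15 → (0, -15)
  seg 2: left by d4 = 32/5 → (-32/5, -15)
  seg 3: left by d9 = 5 → (-57/5, -15)
  seg 4: up by d4 = 32/5 → (-57/5, -43/5)
  seg 5: right by d5 = 204/5 → (147/5, -43/5)
  seg 6: down by d3 = 1 → (147/5, -48/5)
  seg 7: left by d7 = -84/25 → (819/25, -48/5)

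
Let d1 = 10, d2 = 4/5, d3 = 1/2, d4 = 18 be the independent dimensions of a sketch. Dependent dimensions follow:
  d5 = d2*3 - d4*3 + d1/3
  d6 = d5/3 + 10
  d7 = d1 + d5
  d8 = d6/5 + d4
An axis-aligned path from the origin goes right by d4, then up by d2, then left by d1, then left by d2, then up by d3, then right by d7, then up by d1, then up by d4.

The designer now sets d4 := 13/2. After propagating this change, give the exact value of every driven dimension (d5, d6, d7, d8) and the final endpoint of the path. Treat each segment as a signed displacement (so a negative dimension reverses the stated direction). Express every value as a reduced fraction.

d5 = -413/30
d6 = 487/90
d7 = -113/30
d8 = 1706/225
endpoint = (-121/15, 89/5)

Apply edit: d4 := 13/2
  d5 = d2*3 - d4*3 + d1/3 = -413/30
  d6 = d5/3 + 10 = 487/90
  d7 = d1 + d5 = -113/30
  d8 = d6/5 + d4 = 1706/225
Walk from origin (0, 0):
  seg 1: right by d4 = 13/2 → (13/2, 0)
  seg 2: up by d2 = 4/5 → (13/2, 4/5)
  seg 3: left by d1 = 10 → (-7/2, 4/5)
  seg 4: left by d2 = 4/5 → (-43/10, 4/5)
  seg 5: up by d3 = 1/2 → (-43/10, 13/10)
  seg 6: right by d7 = -113/30 → (-121/15, 13/10)
  seg 7: up by d1 = 10 → (-121/15, 113/10)
  seg 8: up by d4 = 13/2 → (-121/15, 89/5)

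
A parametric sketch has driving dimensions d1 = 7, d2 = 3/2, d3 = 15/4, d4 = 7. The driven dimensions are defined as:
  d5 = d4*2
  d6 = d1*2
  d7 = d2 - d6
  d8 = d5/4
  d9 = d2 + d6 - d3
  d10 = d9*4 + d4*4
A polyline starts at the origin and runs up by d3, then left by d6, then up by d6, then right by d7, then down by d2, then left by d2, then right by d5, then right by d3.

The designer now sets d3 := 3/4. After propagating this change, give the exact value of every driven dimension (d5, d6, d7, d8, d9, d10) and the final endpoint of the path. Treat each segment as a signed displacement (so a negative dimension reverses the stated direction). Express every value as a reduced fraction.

Apply edit: d3 := 3/4
  d5 = d4*2 = 14
  d6 = d1*2 = 14
  d7 = d2 - d6 = -25/2
  d8 = d5/4 = 7/2
  d9 = d2 + d6 - d3 = 59/4
  d10 = d9*4 + d4*4 = 87
Walk from origin (0, 0):
  seg 1: up by d3 = 3/4 → (0, 3/4)
  seg 2: left by d6 = 14 → (-14, 3/4)
  seg 3: up by d6 = 14 → (-14, 59/4)
  seg 4: right by d7 = -25/2 → (-53/2, 59/4)
  seg 5: down by d2 = 3/2 → (-53/2, 53/4)
  seg 6: left by d2 = 3/2 → (-28, 53/4)
  seg 7: right by d5 = 14 → (-14, 53/4)
  seg 8: right by d3 = 3/4 → (-53/4, 53/4)

d5 = 14
d6 = 14
d7 = -25/2
d8 = 7/2
d9 = 59/4
d10 = 87
endpoint = (-53/4, 53/4)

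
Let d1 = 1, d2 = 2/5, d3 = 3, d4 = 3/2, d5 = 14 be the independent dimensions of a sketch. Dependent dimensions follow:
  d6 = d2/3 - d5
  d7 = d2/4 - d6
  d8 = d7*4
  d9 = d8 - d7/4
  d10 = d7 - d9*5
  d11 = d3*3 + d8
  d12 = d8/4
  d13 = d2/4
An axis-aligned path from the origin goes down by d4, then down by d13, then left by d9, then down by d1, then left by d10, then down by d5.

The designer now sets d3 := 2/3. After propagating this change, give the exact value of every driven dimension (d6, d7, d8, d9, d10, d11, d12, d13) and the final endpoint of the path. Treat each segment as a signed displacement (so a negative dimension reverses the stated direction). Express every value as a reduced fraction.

d6 = -208/15
d7 = 419/30
d8 = 838/15
d9 = 419/8
d10 = -29749/120
d11 = 868/15
d12 = 419/30
d13 = 1/10
endpoint = (2933/15, -83/5)

Apply edit: d3 := 2/3
  d6 = d2/3 - d5 = -208/15
  d7 = d2/4 - d6 = 419/30
  d8 = d7*4 = 838/15
  d9 = d8 - d7/4 = 419/8
  d10 = d7 - d9*5 = -29749/120
  d11 = d3*3 + d8 = 868/15
  d12 = d8/4 = 419/30
  d13 = d2/4 = 1/10
Walk from origin (0, 0):
  seg 1: down by d4 = 3/2 → (0, -3/2)
  seg 2: down by d13 = 1/10 → (0, -8/5)
  seg 3: left by d9 = 419/8 → (-419/8, -8/5)
  seg 4: down by d1 = 1 → (-419/8, -13/5)
  seg 5: left by d10 = -29749/120 → (2933/15, -13/5)
  seg 6: down by d5 = 14 → (2933/15, -83/5)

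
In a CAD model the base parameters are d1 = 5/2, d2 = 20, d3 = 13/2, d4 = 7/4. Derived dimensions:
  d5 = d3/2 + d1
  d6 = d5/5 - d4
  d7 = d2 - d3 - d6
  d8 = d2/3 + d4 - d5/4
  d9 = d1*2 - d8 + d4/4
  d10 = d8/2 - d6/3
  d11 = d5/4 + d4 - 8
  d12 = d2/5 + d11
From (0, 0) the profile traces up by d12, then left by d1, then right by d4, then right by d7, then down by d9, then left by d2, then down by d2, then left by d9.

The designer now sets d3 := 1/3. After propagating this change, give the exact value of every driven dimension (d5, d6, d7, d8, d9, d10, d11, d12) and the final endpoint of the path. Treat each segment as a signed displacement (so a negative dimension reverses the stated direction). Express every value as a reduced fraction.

Apply edit: d3 := 1/3
  d5 = d3/2 + d1 = 8/3
  d6 = d5/5 - d4 = -73/60
  d7 = d2 - d3 - d6 = 1253/60
  d8 = d2/3 + d4 - d5/4 = 31/4
  d9 = d1*2 - d8 + d4/4 = -37/16
  d10 = d8/2 - d6/3 = 1541/360
  d11 = d5/4 + d4 - 8 = -67/12
  d12 = d2/5 + d11 = -19/12
Walk from origin (0, 0):
  seg 1: up by d12 = -19/12 → (0, -19/12)
  seg 2: left by d1 = 5/2 → (-5/2, -19/12)
  seg 3: right by d4 = 7/4 → (-3/4, -19/12)
  seg 4: right by d7 = 1253/60 → (302/15, -19/12)
  seg 5: down by d9 = -37/16 → (302/15, 35/48)
  seg 6: left by d2 = 20 → (2/15, 35/48)
  seg 7: down by d2 = 20 → (2/15, -925/48)
  seg 8: left by d9 = -37/16 → (587/240, -925/48)

d5 = 8/3
d6 = -73/60
d7 = 1253/60
d8 = 31/4
d9 = -37/16
d10 = 1541/360
d11 = -67/12
d12 = -19/12
endpoint = (587/240, -925/48)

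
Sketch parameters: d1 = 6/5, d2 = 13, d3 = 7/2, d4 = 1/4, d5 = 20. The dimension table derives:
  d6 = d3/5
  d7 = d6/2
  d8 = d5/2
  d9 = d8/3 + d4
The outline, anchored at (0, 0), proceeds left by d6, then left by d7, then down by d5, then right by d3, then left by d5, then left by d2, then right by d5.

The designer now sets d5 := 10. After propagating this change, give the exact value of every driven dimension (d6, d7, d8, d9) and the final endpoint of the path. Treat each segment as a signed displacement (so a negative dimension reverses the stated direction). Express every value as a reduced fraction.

d6 = 7/10
d7 = 7/20
d8 = 5
d9 = 23/12
endpoint = (-211/20, -10)

Apply edit: d5 := 10
  d6 = d3/5 = 7/10
  d7 = d6/2 = 7/20
  d8 = d5/2 = 5
  d9 = d8/3 + d4 = 23/12
Walk from origin (0, 0):
  seg 1: left by d6 = 7/10 → (-7/10, 0)
  seg 2: left by d7 = 7/20 → (-21/20, 0)
  seg 3: down by d5 = 10 → (-21/20, -10)
  seg 4: right by d3 = 7/2 → (49/20, -10)
  seg 5: left by d5 = 10 → (-151/20, -10)
  seg 6: left by d2 = 13 → (-411/20, -10)
  seg 7: right by d5 = 10 → (-211/20, -10)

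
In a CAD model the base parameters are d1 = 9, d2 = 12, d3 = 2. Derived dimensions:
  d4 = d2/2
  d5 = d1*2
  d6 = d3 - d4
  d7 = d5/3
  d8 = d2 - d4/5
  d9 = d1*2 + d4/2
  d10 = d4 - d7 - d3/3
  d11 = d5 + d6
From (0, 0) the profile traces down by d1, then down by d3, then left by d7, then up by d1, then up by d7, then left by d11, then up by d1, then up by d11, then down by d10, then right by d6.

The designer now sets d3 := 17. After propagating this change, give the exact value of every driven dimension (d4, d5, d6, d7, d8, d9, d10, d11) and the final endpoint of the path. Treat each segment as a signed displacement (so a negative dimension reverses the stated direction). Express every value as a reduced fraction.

Apply edit: d3 := 17
  d4 = d2/2 = 6
  d5 = d1*2 = 18
  d6 = d3 - d4 = 11
  d7 = d5/3 = 6
  d8 = d2 - d4/5 = 54/5
  d9 = d1*2 + d4/2 = 21
  d10 = d4 - d7 - d3/3 = -17/3
  d11 = d5 + d6 = 29
Walk from origin (0, 0):
  seg 1: down by d1 = 9 → (0, -9)
  seg 2: down by d3 = 17 → (0, -26)
  seg 3: left by d7 = 6 → (-6, -26)
  seg 4: up by d1 = 9 → (-6, -17)
  seg 5: up by d7 = 6 → (-6, -11)
  seg 6: left by d11 = 29 → (-35, -11)
  seg 7: up by d1 = 9 → (-35, -2)
  seg 8: up by d11 = 29 → (-35, 27)
  seg 9: down by d10 = -17/3 → (-35, 98/3)
  seg 10: right by d6 = 11 → (-24, 98/3)

d4 = 6
d5 = 18
d6 = 11
d7 = 6
d8 = 54/5
d9 = 21
d10 = -17/3
d11 = 29
endpoint = (-24, 98/3)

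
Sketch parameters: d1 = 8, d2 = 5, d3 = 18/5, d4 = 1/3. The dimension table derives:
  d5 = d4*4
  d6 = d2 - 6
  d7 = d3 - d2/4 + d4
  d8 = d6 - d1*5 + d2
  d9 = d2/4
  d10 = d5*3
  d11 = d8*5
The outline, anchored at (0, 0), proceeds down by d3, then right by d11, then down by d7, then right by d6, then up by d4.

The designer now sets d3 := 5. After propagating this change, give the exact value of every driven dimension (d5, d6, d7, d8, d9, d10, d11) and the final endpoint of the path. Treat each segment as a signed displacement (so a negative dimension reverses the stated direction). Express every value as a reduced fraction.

d5 = 4/3
d6 = -1
d7 = 49/12
d8 = -36
d9 = 5/4
d10 = 4
d11 = -180
endpoint = (-181, -35/4)

Apply edit: d3 := 5
  d5 = d4*4 = 4/3
  d6 = d2 - 6 = -1
  d7 = d3 - d2/4 + d4 = 49/12
  d8 = d6 - d1*5 + d2 = -36
  d9 = d2/4 = 5/4
  d10 = d5*3 = 4
  d11 = d8*5 = -180
Walk from origin (0, 0):
  seg 1: down by d3 = 5 → (0, -5)
  seg 2: right by d11 = -180 → (-180, -5)
  seg 3: down by d7 = 49/12 → (-180, -109/12)
  seg 4: right by d6 = -1 → (-181, -109/12)
  seg 5: up by d4 = 1/3 → (-181, -35/4)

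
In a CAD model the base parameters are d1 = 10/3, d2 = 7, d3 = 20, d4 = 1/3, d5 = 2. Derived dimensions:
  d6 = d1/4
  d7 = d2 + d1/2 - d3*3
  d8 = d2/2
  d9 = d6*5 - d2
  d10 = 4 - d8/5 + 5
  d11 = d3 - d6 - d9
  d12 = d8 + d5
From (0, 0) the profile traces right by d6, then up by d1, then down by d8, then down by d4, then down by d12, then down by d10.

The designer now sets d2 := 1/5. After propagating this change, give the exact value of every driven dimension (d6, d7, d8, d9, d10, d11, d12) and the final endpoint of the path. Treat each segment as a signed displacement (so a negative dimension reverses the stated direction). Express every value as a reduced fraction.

d6 = 5/6
d7 = -872/15
d8 = 1/10
d9 = 119/30
d10 = 449/50
d11 = 76/5
d12 = 21/10
endpoint = (5/6, -409/50)

Apply edit: d2 := 1/5
  d6 = d1/4 = 5/6
  d7 = d2 + d1/2 - d3*3 = -872/15
  d8 = d2/2 = 1/10
  d9 = d6*5 - d2 = 119/30
  d10 = 4 - d8/5 + 5 = 449/50
  d11 = d3 - d6 - d9 = 76/5
  d12 = d8 + d5 = 21/10
Walk from origin (0, 0):
  seg 1: right by d6 = 5/6 → (5/6, 0)
  seg 2: up by d1 = 10/3 → (5/6, 10/3)
  seg 3: down by d8 = 1/10 → (5/6, 97/30)
  seg 4: down by d4 = 1/3 → (5/6, 29/10)
  seg 5: down by d12 = 21/10 → (5/6, 4/5)
  seg 6: down by d10 = 449/50 → (5/6, -409/50)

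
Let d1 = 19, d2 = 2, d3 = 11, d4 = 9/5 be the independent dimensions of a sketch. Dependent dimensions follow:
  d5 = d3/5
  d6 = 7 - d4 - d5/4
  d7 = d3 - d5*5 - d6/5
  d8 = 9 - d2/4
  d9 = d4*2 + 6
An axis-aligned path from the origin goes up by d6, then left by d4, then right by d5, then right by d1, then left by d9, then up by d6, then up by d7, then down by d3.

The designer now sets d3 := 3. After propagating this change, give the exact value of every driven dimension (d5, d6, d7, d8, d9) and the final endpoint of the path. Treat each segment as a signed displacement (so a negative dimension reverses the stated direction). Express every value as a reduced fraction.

Apply edit: d3 := 3
  d5 = d3/5 = 3/5
  d6 = 7 - d4 - d5/4 = 101/20
  d7 = d3 - d5*5 - d6/5 = -101/100
  d8 = 9 - d2/4 = 17/2
  d9 = d4*2 + 6 = 48/5
Walk from origin (0, 0):
  seg 1: up by d6 = 101/20 → (0, 101/20)
  seg 2: left by d4 = 9/5 → (-9/5, 101/20)
  seg 3: right by d5 = 3/5 → (-6/5, 101/20)
  seg 4: right by d1 = 19 → (89/5, 101/20)
  seg 5: left by d9 = 48/5 → (41/5, 101/20)
  seg 6: up by d6 = 101/20 → (41/5, 101/10)
  seg 7: up by d7 = -101/100 → (41/5, 909/100)
  seg 8: down by d3 = 3 → (41/5, 609/100)

d5 = 3/5
d6 = 101/20
d7 = -101/100
d8 = 17/2
d9 = 48/5
endpoint = (41/5, 609/100)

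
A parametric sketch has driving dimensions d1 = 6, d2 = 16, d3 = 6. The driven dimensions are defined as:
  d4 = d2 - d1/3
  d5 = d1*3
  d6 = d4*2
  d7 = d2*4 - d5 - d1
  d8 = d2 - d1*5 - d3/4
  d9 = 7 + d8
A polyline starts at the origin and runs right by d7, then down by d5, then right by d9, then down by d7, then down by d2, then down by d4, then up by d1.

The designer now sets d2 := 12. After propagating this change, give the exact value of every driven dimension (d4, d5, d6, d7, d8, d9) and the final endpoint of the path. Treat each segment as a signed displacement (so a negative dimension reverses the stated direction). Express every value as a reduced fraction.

Apply edit: d2 := 12
  d4 = d2 - d1/3 = 10
  d5 = d1*3 = 18
  d6 = d4*2 = 20
  d7 = d2*4 - d5 - d1 = 24
  d8 = d2 - d1*5 - d3/4 = -39/2
  d9 = 7 + d8 = -25/2
Walk from origin (0, 0):
  seg 1: right by d7 = 24 → (24, 0)
  seg 2: down by d5 = 18 → (24, -18)
  seg 3: right by d9 = -25/2 → (23/2, -18)
  seg 4: down by d7 = 24 → (23/2, -42)
  seg 5: down by d2 = 12 → (23/2, -54)
  seg 6: down by d4 = 10 → (23/2, -64)
  seg 7: up by d1 = 6 → (23/2, -58)

d4 = 10
d5 = 18
d6 = 20
d7 = 24
d8 = -39/2
d9 = -25/2
endpoint = (23/2, -58)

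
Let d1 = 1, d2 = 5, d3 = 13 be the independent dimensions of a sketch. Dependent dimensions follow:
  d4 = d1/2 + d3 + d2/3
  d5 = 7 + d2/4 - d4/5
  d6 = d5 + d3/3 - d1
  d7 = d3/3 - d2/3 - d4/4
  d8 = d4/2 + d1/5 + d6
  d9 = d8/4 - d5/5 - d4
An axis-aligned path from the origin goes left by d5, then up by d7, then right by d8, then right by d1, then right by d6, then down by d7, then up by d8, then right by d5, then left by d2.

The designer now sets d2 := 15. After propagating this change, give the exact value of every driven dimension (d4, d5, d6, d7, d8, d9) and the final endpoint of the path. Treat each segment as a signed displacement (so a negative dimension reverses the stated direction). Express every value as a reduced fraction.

Apply edit: d2 := 15
  d4 = d1/2 + d3 + d2/3 = 37/2
  d5 = 7 + d2/4 - d4/5 = 141/20
  d6 = d5 + d3/3 - d1 = 623/60
  d7 = d3/3 - d2/3 - d4/4 = -127/24
  d8 = d4/2 + d1/5 + d6 = 119/6
  d9 = d8/4 - d5/5 - d4 = -8971/600
Walk from origin (0, 0):
  seg 1: left by d5 = 141/20 → (-141/20, 0)
  seg 2: up by d7 = -127/24 → (-141/20, -127/24)
  seg 3: right by d8 = 119/6 → (767/60, -127/24)
  seg 4: right by d1 = 1 → (827/60, -127/24)
  seg 5: right by d6 = 623/60 → (145/6, -127/24)
  seg 6: down by d7 = -127/24 → (145/6, 0)
  seg 7: up by d8 = 119/6 → (145/6, 119/6)
  seg 8: right by d5 = 141/20 → (1873/60, 119/6)
  seg 9: left by d2 = 15 → (973/60, 119/6)

d4 = 37/2
d5 = 141/20
d6 = 623/60
d7 = -127/24
d8 = 119/6
d9 = -8971/600
endpoint = (973/60, 119/6)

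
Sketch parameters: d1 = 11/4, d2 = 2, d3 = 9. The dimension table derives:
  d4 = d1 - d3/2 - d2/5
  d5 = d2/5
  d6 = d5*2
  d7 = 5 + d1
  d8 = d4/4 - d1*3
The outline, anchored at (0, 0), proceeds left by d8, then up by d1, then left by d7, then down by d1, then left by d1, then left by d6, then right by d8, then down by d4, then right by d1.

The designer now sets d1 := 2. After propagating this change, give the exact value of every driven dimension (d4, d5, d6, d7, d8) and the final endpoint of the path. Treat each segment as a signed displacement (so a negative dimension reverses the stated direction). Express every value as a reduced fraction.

d4 = -29/10
d5 = 2/5
d6 = 4/5
d7 = 7
d8 = -269/40
endpoint = (-39/5, 29/10)

Apply edit: d1 := 2
  d4 = d1 - d3/2 - d2/5 = -29/10
  d5 = d2/5 = 2/5
  d6 = d5*2 = 4/5
  d7 = 5 + d1 = 7
  d8 = d4/4 - d1*3 = -269/40
Walk from origin (0, 0):
  seg 1: left by d8 = -269/40 → (269/40, 0)
  seg 2: up by d1 = 2 → (269/40, 2)
  seg 3: left by d7 = 7 → (-11/40, 2)
  seg 4: down by d1 = 2 → (-11/40, 0)
  seg 5: left by d1 = 2 → (-91/40, 0)
  seg 6: left by d6 = 4/5 → (-123/40, 0)
  seg 7: right by d8 = -269/40 → (-49/5, 0)
  seg 8: down by d4 = -29/10 → (-49/5, 29/10)
  seg 9: right by d1 = 2 → (-39/5, 29/10)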